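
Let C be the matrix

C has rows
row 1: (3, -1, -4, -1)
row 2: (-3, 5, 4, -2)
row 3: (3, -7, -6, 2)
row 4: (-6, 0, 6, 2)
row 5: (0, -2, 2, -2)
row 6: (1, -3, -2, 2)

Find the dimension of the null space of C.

Row reduce to echelon form.
R2 ← R2 + R1: [0, 4, 0, -3]
R3 ← R3 − R1: [0, -6, -2, 3]
R4 ← R4 + (2)·R1: [0, -2, -2, 0]
R6 ← R6 − (1/3)·R1: [0, -8/3, -2/3, 7/3]
R3 ← R3 + (3/2)·R2: [0, 0, -2, -3/2]
R4 ← R4 + (1/2)·R2: [0, 0, -2, -3/2]
R5 ← R5 + (1/2)·R2: [0, 0, 2, -7/2]
R6 ← R6 + (2/3)·R2: [0, 0, -2/3, 1/3]
R4 ← R4 − R3: [0, 0, 0, 0]
R5 ← R5 + R3: [0, 0, 0, -5]
R6 ← R6 − (1/3)·R3: [0, 0, 0, 5/6]
Swap R4 ↔ R5
R6 ← R6 + (1/6)·R4: [0, 0, 0, 0]
4 nonzero rows, so rank(C) = 4.
C has 4 columns; by rank–nullity, nullity = 4 − 4 = 0.

0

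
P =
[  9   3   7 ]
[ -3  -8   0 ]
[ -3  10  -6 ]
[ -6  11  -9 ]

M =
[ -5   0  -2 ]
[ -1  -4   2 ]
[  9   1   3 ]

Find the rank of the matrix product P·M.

First compute PM:
[[ 15,  -5,   9],
 [ 23,  32, -10],
 [-49, -46,   8],
 [-62, -53,   7]]
Now row reduce the product.
R2 ← R2 − (23/15)·R1: [0, 119/3, -119/5]
R3 ← R3 + (49/15)·R1: [0, -187/3, 187/5]
R4 ← R4 + (62/15)·R1: [0, -221/3, 221/5]
R3 ← R3 + (11/7)·R2: [0, 0, 0]
R4 ← R4 + (13/7)·R2: [0, 0, 0]
2 nonzero rows, so rank(PM) = 2.

2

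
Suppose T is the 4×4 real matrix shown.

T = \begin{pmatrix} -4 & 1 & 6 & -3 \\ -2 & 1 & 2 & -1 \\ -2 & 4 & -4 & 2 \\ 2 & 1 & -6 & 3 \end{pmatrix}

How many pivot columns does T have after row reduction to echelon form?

Row reduce to echelon form.
R2 ← R2 − (1/2)·R1: [0, 1/2, -1, 1/2]
R3 ← R3 − (1/2)·R1: [0, 7/2, -7, 7/2]
R4 ← R4 + (1/2)·R1: [0, 3/2, -3, 3/2]
R3 ← R3 − (7)·R2: [0, 0, 0, 0]
R4 ← R4 − (3)·R2: [0, 0, 0, 0]
Echelon form has 2 nonzero rows, so rank(T) = 2.
Each nonzero row contributes one pivot column: 2 pivot columns.

2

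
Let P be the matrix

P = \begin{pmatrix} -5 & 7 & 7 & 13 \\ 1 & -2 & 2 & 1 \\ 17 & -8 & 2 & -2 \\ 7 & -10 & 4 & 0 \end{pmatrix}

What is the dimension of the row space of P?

4

Row reduce to echelon form.
R2 ← R2 + (1/5)·R1: [0, -3/5, 17/5, 18/5]
R3 ← R3 + (17/5)·R1: [0, 79/5, 129/5, 211/5]
R4 ← R4 + (7/5)·R1: [0, -1/5, 69/5, 91/5]
R3 ← R3 + (79/3)·R2: [0, 0, 346/3, 137]
R4 ← R4 − (1/3)·R2: [0, 0, 38/3, 17]
R4 ← R4 − (19/173)·R3: [0, 0, 0, 338/173]
Echelon form has 4 nonzero rows, so rank(P) = 4.
The row space has dimension equal to the rank: 4.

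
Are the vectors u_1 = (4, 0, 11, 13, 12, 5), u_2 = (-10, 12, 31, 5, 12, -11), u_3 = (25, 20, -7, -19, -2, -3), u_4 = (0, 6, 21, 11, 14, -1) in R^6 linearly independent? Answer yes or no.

no

Form the matrix with these vectors as rows and row reduce.
R2 ← R2 + (5/2)·R1: [0, 12, 117/2, 75/2, 42, 3/2]
R3 ← R3 − (25/4)·R1: [0, 20, -303/4, -401/4, -77, -137/4]
R3 ← R3 − (5/3)·R2: [0, 0, -693/4, -651/4, -147, -147/4]
R4 ← R4 − (1/2)·R2: [0, 0, -33/4, -31/4, -7, -7/4]
R4 ← R4 − (1/21)·R3: [0, 0, 0, 0, 0, 0]
3 nonzero rows, so the 4 vectors span a space of dimension 3.
Since 3 < 4, the vectors are linearly dependent.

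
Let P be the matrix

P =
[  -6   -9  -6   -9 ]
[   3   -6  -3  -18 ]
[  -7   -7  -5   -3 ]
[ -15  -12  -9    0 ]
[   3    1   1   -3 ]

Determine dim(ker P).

2

Row reduce to echelon form.
R2 ← R2 + (1/2)·R1: [0, -21/2, -6, -45/2]
R3 ← R3 − (7/6)·R1: [0, 7/2, 2, 15/2]
R4 ← R4 − (5/2)·R1: [0, 21/2, 6, 45/2]
R5 ← R5 + (1/2)·R1: [0, -7/2, -2, -15/2]
R3 ← R3 + (1/3)·R2: [0, 0, 0, 0]
R4 ← R4 + R2: [0, 0, 0, 0]
R5 ← R5 − (1/3)·R2: [0, 0, 0, 0]
2 nonzero rows, so rank(P) = 2.
P has 4 columns; by rank–nullity, nullity = 4 − 2 = 2.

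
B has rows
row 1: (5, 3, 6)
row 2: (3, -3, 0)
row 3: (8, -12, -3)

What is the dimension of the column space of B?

2

Row reduce to echelon form.
R2 ← R2 − (3/5)·R1: [0, -24/5, -18/5]
R3 ← R3 − (8/5)·R1: [0, -84/5, -63/5]
R3 ← R3 − (7/2)·R2: [0, 0, 0]
Echelon form has 2 nonzero rows, so rank(B) = 2.
The column space has dimension equal to the rank: 2.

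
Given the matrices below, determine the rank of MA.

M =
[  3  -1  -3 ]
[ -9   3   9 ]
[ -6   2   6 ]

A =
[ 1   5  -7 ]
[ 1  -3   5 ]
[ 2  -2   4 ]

1

First compute MA:
[[ -4,  24, -38],
 [ 12, -72, 114],
 [  8, -48,  76]]
Now row reduce the product.
R2 ← R2 + (3)·R1: [0, 0, 0]
R3 ← R3 + (2)·R1: [0, 0, 0]
1 nonzero row, so rank(MA) = 1.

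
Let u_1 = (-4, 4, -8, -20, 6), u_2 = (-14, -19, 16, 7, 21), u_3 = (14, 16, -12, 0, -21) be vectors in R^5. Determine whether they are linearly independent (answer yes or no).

Form the matrix with these vectors as rows and row reduce.
R2 ← R2 − (7/2)·R1: [0, -33, 44, 77, 0]
R3 ← R3 + (7/2)·R1: [0, 30, -40, -70, 0]
R3 ← R3 + (10/11)·R2: [0, 0, 0, 0, 0]
2 nonzero rows, so the 3 vectors span a space of dimension 2.
Since 2 < 3, the vectors are linearly dependent.

no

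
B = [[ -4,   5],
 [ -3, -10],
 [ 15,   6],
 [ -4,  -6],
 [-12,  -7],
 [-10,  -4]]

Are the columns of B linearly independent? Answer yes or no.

Row reduce B to echelon form.
R2 ← R2 − (3/4)·R1: [0, -55/4]
R3 ← R3 + (15/4)·R1: [0, 99/4]
R4 ← R4 − R1: [0, -11]
R5 ← R5 − (3)·R1: [0, -22]
R6 ← R6 − (5/2)·R1: [0, -33/2]
R3 ← R3 + (9/5)·R2: [0, 0]
R4 ← R4 − (4/5)·R2: [0, 0]
R5 ← R5 − (8/5)·R2: [0, 0]
R6 ← R6 − (6/5)·R2: [0, 0]
2 pivots among 2 columns.
Every column is a pivot column, so the columns are linearly independent.

yes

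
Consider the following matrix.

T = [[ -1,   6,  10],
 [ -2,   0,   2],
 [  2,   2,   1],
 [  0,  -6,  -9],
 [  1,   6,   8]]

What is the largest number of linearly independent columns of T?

Row reduce to echelon form.
R2 ← R2 − (2)·R1: [0, -12, -18]
R3 ← R3 + (2)·R1: [0, 14, 21]
R5 ← R5 + R1: [0, 12, 18]
R3 ← R3 + (7/6)·R2: [0, 0, 0]
R4 ← R4 − (1/2)·R2: [0, 0, 0]
R5 ← R5 + R2: [0, 0, 0]
Echelon form has 2 nonzero rows, so rank(T) = 2.
The rank gives the maximum number of linearly independent columns: 2.

2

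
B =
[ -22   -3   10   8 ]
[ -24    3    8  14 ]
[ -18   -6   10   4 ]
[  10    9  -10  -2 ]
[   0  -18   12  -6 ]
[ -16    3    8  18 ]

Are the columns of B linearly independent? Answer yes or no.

Row reduce B to echelon form.
R2 ← R2 − (12/11)·R1: [0, 69/11, -32/11, 58/11]
R3 ← R3 − (9/11)·R1: [0, -39/11, 20/11, -28/11]
R4 ← R4 + (5/11)·R1: [0, 84/11, -60/11, 18/11]
R6 ← R6 − (8/11)·R1: [0, 57/11, 8/11, 134/11]
R3 ← R3 + (13/23)·R2: [0, 0, 4/23, 10/23]
R4 ← R4 − (28/23)·R2: [0, 0, -44/23, -110/23]
R5 ← R5 + (66/23)·R2: [0, 0, 84/23, 210/23]
R6 ← R6 − (19/23)·R2: [0, 0, 72/23, 180/23]
R4 ← R4 + (11)·R3: [0, 0, 0, 0]
R5 ← R5 − (21)·R3: [0, 0, 0, 0]
R6 ← R6 − (18)·R3: [0, 0, 0, 0]
3 pivots among 4 columns.
Only 3 < 4 pivot columns, so the columns are linearly dependent.

no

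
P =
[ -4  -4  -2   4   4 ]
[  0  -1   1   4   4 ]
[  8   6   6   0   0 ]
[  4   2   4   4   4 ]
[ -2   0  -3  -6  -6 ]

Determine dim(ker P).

3

Row reduce to echelon form.
R3 ← R3 + (2)·R1: [0, -2, 2, 8, 8]
R4 ← R4 + R1: [0, -2, 2, 8, 8]
R5 ← R5 − (1/2)·R1: [0, 2, -2, -8, -8]
R3 ← R3 − (2)·R2: [0, 0, 0, 0, 0]
R4 ← R4 − (2)·R2: [0, 0, 0, 0, 0]
R5 ← R5 + (2)·R2: [0, 0, 0, 0, 0]
2 nonzero rows, so rank(P) = 2.
P has 5 columns; by rank–nullity, nullity = 5 − 2 = 3.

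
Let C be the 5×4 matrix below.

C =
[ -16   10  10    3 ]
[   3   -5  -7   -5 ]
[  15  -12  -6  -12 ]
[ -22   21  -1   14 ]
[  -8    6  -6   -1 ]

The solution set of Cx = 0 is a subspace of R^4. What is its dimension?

0

Row reduce to echelon form.
R2 ← R2 + (3/16)·R1: [0, -25/8, -41/8, -71/16]
R3 ← R3 + (15/16)·R1: [0, -21/8, 27/8, -147/16]
R4 ← R4 − (11/8)·R1: [0, 29/4, -59/4, 79/8]
R5 ← R5 − (1/2)·R1: [0, 1, -11, -5/2]
R3 ← R3 − (21/25)·R2: [0, 0, 192/25, -273/50]
R4 ← R4 + (58/25)·R2: [0, 0, -666/25, -21/50]
R5 ← R5 + (8/25)·R2: [0, 0, -316/25, -98/25]
R4 ← R4 + (111/32)·R3: [0, 0, 0, -1239/64]
R5 ← R5 + (79/48)·R3: [0, 0, 0, -413/32]
R5 ← R5 − (2/3)·R4: [0, 0, 0, 0]
4 nonzero rows, so rank(C) = 4.
C has 4 columns; by rank–nullity, nullity = 4 − 4 = 0.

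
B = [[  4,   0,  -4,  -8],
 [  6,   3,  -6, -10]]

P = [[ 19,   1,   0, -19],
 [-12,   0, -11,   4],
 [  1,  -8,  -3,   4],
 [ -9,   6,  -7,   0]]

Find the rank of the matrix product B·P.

2

First compute BP:
[[144, -12,  68, -92],
 [162,  -6,  55, -126]]
Now row reduce the product.
R2 ← R2 − (9/8)·R1: [0, 15/2, -43/2, -45/2]
2 nonzero rows, so rank(BP) = 2.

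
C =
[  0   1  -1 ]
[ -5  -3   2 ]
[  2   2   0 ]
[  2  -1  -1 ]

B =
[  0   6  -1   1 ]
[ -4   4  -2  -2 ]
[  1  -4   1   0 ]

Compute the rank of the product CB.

First compute CB:
[[ -5,   8,  -3,  -2],
 [ 14, -50,  13,   1],
 [ -8,  20,  -6,  -2],
 [  3,  12,  -1,   4]]
Now row reduce the product.
R2 ← R2 + (14/5)·R1: [0, -138/5, 23/5, -23/5]
R3 ← R3 − (8/5)·R1: [0, 36/5, -6/5, 6/5]
R4 ← R4 + (3/5)·R1: [0, 84/5, -14/5, 14/5]
R3 ← R3 + (6/23)·R2: [0, 0, 0, 0]
R4 ← R4 + (14/23)·R2: [0, 0, 0, 0]
2 nonzero rows, so rank(CB) = 2.

2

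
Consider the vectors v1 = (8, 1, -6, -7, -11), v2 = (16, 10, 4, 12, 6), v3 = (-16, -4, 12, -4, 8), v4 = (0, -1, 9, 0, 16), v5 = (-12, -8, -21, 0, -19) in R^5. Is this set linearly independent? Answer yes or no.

Form the matrix with these vectors as rows and row reduce.
R2 ← R2 − (2)·R1: [0, 8, 16, 26, 28]
R3 ← R3 + (2)·R1: [0, -2, 0, -18, -14]
R5 ← R5 + (3/2)·R1: [0, -13/2, -30, -21/2, -71/2]
R3 ← R3 + (1/4)·R2: [0, 0, 4, -23/2, -7]
R4 ← R4 + (1/8)·R2: [0, 0, 11, 13/4, 39/2]
R5 ← R5 + (13/16)·R2: [0, 0, -17, 85/8, -51/4]
R4 ← R4 − (11/4)·R3: [0, 0, 0, 279/8, 155/4]
R5 ← R5 + (17/4)·R3: [0, 0, 0, -153/4, -85/2]
R5 ← R5 + (34/31)·R4: [0, 0, 0, 0, 0]
4 nonzero rows, so the 5 vectors span a space of dimension 4.
Since 4 < 5, the vectors are linearly dependent.

no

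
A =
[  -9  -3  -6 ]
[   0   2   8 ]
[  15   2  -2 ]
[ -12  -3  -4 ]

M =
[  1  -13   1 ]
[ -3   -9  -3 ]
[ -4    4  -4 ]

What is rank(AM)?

2

First compute AM:
[[ 24, 120,  24],
 [-38,  14, -38],
 [ 17, -221,  17],
 [ 13, 167,  13]]
Now row reduce the product.
R2 ← R2 + (19/12)·R1: [0, 204, 0]
R3 ← R3 − (17/24)·R1: [0, -306, 0]
R4 ← R4 − (13/24)·R1: [0, 102, 0]
R3 ← R3 + (3/2)·R2: [0, 0, 0]
R4 ← R4 − (1/2)·R2: [0, 0, 0]
2 nonzero rows, so rank(AM) = 2.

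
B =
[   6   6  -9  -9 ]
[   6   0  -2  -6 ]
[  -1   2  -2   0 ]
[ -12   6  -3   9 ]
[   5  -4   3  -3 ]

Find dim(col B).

2

Row reduce to echelon form.
R2 ← R2 − R1: [0, -6, 7, 3]
R3 ← R3 + (1/6)·R1: [0, 3, -7/2, -3/2]
R4 ← R4 + (2)·R1: [0, 18, -21, -9]
R5 ← R5 − (5/6)·R1: [0, -9, 21/2, 9/2]
R3 ← R3 + (1/2)·R2: [0, 0, 0, 0]
R4 ← R4 + (3)·R2: [0, 0, 0, 0]
R5 ← R5 − (3/2)·R2: [0, 0, 0, 0]
Echelon form has 2 nonzero rows, so rank(B) = 2.
The column space has dimension equal to the rank: 2.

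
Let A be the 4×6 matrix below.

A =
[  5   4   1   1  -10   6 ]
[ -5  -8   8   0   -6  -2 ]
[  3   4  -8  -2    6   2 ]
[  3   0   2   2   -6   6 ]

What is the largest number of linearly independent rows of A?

Row reduce to echelon form.
R2 ← R2 + R1: [0, -4, 9, 1, -16, 4]
R3 ← R3 − (3/5)·R1: [0, 8/5, -43/5, -13/5, 12, -8/5]
R4 ← R4 − (3/5)·R1: [0, -12/5, 7/5, 7/5, 0, 12/5]
R3 ← R3 + (2/5)·R2: [0, 0, -5, -11/5, 28/5, 0]
R4 ← R4 − (3/5)·R2: [0, 0, -4, 4/5, 48/5, 0]
R4 ← R4 − (4/5)·R3: [0, 0, 0, 64/25, 128/25, 0]
Echelon form has 4 nonzero rows, so rank(A) = 4.
The rank gives the maximum number of linearly independent rows: 4.

4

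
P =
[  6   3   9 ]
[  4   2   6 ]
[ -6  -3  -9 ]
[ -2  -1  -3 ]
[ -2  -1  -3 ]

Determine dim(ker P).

2

Row reduce to echelon form.
R2 ← R2 − (2/3)·R1: [0, 0, 0]
R3 ← R3 + R1: [0, 0, 0]
R4 ← R4 + (1/3)·R1: [0, 0, 0]
R5 ← R5 + (1/3)·R1: [0, 0, 0]
1 nonzero row, so rank(P) = 1.
P has 3 columns; by rank–nullity, nullity = 3 − 1 = 2.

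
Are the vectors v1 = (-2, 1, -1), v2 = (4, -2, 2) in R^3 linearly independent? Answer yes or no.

Form the matrix with these vectors as rows and row reduce.
R2 ← R2 + (2)·R1: [0, 0, 0]
1 nonzero row, so the 2 vectors span a space of dimension 1.
Since 1 < 2, the vectors are linearly dependent.

no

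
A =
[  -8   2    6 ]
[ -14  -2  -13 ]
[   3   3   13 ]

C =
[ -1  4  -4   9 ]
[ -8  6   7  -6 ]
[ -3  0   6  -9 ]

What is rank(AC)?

First compute AC:
[[-26, -20,  82, -138],
 [ 69, -68, -36,   3],
 [-66,  30,  87, -108]]
Now row reduce the product.
R2 ← R2 + (69/26)·R1: [0, -1574/13, 2361/13, -4722/13]
R3 ← R3 − (33/13)·R1: [0, 1050/13, -1575/13, 3150/13]
R3 ← R3 + (525/787)·R2: [0, 0, 0, 0]
2 nonzero rows, so rank(AC) = 2.

2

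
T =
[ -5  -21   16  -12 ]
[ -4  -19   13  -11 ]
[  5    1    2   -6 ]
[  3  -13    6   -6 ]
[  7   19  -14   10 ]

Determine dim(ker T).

0

Row reduce to echelon form.
R2 ← R2 − (4/5)·R1: [0, -11/5, 1/5, -7/5]
R3 ← R3 + R1: [0, -20, 18, -18]
R4 ← R4 + (3/5)·R1: [0, -128/5, 78/5, -66/5]
R5 ← R5 + (7/5)·R1: [0, -52/5, 42/5, -34/5]
R3 ← R3 − (100/11)·R2: [0, 0, 178/11, -58/11]
R4 ← R4 − (128/11)·R2: [0, 0, 146/11, 34/11]
R5 ← R5 − (52/11)·R2: [0, 0, 82/11, -2/11]
R4 ← R4 − (73/89)·R3: [0, 0, 0, 660/89]
R5 ← R5 − (41/89)·R3: [0, 0, 0, 200/89]
R5 ← R5 − (10/33)·R4: [0, 0, 0, 0]
4 nonzero rows, so rank(T) = 4.
T has 4 columns; by rank–nullity, nullity = 4 − 4 = 0.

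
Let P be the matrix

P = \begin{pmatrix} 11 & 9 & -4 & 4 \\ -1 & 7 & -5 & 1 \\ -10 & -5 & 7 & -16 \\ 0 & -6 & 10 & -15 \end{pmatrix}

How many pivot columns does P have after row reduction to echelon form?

4

Row reduce to echelon form.
R2 ← R2 + (1/11)·R1: [0, 86/11, -59/11, 15/11]
R3 ← R3 + (10/11)·R1: [0, 35/11, 37/11, -136/11]
R3 ← R3 − (35/86)·R2: [0, 0, 477/86, -1111/86]
R4 ← R4 + (33/43)·R2: [0, 0, 253/43, -600/43]
R4 ← R4 − (506/477)·R3: [0, 0, 0, -119/477]
Echelon form has 4 nonzero rows, so rank(P) = 4.
Each nonzero row contributes one pivot column: 4 pivot columns.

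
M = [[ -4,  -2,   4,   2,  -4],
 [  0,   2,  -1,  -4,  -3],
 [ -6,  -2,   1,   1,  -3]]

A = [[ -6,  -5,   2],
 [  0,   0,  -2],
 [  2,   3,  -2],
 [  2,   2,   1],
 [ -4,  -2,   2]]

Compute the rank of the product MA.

3

First compute MA:
[[ 52,  44, -18],
 [  2,  -5, -12],
 [ 52,  41, -15]]
Now row reduce the product.
R2 ← R2 − (1/26)·R1: [0, -87/13, -147/13]
R3 ← R3 − R1: [0, -3, 3]
R3 ← R3 − (13/29)·R2: [0, 0, 234/29]
3 nonzero rows, so rank(MA) = 3.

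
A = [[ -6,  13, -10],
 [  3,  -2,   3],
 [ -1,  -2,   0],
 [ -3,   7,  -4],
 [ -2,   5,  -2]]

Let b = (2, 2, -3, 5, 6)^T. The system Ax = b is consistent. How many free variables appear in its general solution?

Row reduce the augmented matrix [A | b].
R2 ← R2 + (1/2)·R1: [0, 9/2, -2, 3]
R3 ← R3 − (1/6)·R1: [0, -25/6, 5/3, -10/3]
R4 ← R4 − (1/2)·R1: [0, 1/2, 1, 4]
R5 ← R5 − (1/3)·R1: [0, 2/3, 4/3, 16/3]
R3 ← R3 + (25/27)·R2: [0, 0, -5/27, -5/9]
R4 ← R4 − (1/9)·R2: [0, 0, 11/9, 11/3]
R5 ← R5 − (4/27)·R2: [0, 0, 44/27, 44/9]
R4 ← R4 + (33/5)·R3: [0, 0, 0, 0]
R5 ← R5 + (44/5)·R3: [0, 0, 0, 0]
The echelon form has 3 nonzero rows, and every pivot lies in the first 3 columns, so rank(A) = rank([A|b]) = 3.
The system is consistent.
Free variables = (unknowns) − (rank) = 3 − 3 = 0.

0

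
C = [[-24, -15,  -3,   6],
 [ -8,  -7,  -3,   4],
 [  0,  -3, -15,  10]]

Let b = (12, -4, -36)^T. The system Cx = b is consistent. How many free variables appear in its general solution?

Row reduce the augmented matrix [C | b].
R2 ← R2 − (1/3)·R1: [0, -2, -2, 2, -8]
R3 ← R3 − (3/2)·R2: [0, 0, -12, 7, -24]
The echelon form has 3 nonzero rows, and every pivot lies in the first 4 columns, so rank(C) = rank([C|b]) = 3.
The system is consistent.
Free variables = (unknowns) − (rank) = 4 − 3 = 1.

1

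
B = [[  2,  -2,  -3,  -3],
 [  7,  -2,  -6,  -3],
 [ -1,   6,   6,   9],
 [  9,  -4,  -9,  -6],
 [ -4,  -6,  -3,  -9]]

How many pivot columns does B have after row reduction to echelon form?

Row reduce to echelon form.
R2 ← R2 − (7/2)·R1: [0, 5, 9/2, 15/2]
R3 ← R3 + (1/2)·R1: [0, 5, 9/2, 15/2]
R4 ← R4 − (9/2)·R1: [0, 5, 9/2, 15/2]
R5 ← R5 + (2)·R1: [0, -10, -9, -15]
R3 ← R3 − R2: [0, 0, 0, 0]
R4 ← R4 − R2: [0, 0, 0, 0]
R5 ← R5 + (2)·R2: [0, 0, 0, 0]
Echelon form has 2 nonzero rows, so rank(B) = 2.
Each nonzero row contributes one pivot column: 2 pivot columns.

2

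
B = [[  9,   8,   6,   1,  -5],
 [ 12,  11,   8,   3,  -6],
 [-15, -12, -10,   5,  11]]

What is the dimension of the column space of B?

2

Row reduce to echelon form.
R2 ← R2 − (4/3)·R1: [0, 1/3, 0, 5/3, 2/3]
R3 ← R3 + (5/3)·R1: [0, 4/3, 0, 20/3, 8/3]
R3 ← R3 − (4)·R2: [0, 0, 0, 0, 0]
Echelon form has 2 nonzero rows, so rank(B) = 2.
The column space has dimension equal to the rank: 2.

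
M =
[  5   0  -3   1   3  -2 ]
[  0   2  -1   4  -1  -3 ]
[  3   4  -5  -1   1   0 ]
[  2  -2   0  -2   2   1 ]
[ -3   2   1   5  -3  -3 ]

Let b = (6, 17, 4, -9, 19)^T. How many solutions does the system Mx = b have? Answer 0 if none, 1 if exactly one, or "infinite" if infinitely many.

infinite

Row reduce the augmented matrix [M | b].
R3 ← R3 − (3/5)·R1: [0, 4, -16/5, -8/5, -4/5, 6/5, 2/5]
R4 ← R4 − (2/5)·R1: [0, -2, 6/5, -12/5, 4/5, 9/5, -57/5]
R5 ← R5 + (3/5)·R1: [0, 2, -4/5, 28/5, -6/5, -21/5, 113/5]
R3 ← R3 − (2)·R2: [0, 0, -6/5, -48/5, 6/5, 36/5, -168/5]
R4 ← R4 + R2: [0, 0, 1/5, 8/5, -1/5, -6/5, 28/5]
R5 ← R5 − R2: [0, 0, 1/5, 8/5, -1/5, -6/5, 28/5]
R4 ← R4 + (1/6)·R3: [0, 0, 0, 0, 0, 0, 0]
R5 ← R5 + (1/6)·R3: [0, 0, 0, 0, 0, 0, 0]
The echelon form has 3 nonzero rows, and every pivot lies in the first 6 columns, so rank(M) = rank([M|b]) = 3.
The system is consistent.
rank = 3 < 6 unknowns, so there are infinitely many solutions.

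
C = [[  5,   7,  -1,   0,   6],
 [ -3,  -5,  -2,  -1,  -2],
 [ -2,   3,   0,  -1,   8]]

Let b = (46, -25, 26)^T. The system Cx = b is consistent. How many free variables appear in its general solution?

2

Row reduce the augmented matrix [C | b].
R2 ← R2 + (3/5)·R1: [0, -4/5, -13/5, -1, 8/5, 13/5]
R3 ← R3 + (2/5)·R1: [0, 29/5, -2/5, -1, 52/5, 222/5]
R3 ← R3 + (29/4)·R2: [0, 0, -77/4, -33/4, 22, 253/4]
The echelon form has 3 nonzero rows, and every pivot lies in the first 5 columns, so rank(C) = rank([C|b]) = 3.
The system is consistent.
Free variables = (unknowns) − (rank) = 5 − 3 = 2.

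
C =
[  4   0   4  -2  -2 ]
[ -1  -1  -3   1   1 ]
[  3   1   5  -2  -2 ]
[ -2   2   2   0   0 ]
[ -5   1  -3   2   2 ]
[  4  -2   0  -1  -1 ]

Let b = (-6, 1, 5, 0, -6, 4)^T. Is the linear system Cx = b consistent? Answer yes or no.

no

Row reduce the augmented matrix [C | b].
R2 ← R2 + (1/4)·R1: [0, -1, -2, 1/2, 1/2, -1/2]
R3 ← R3 − (3/4)·R1: [0, 1, 2, -1/2, -1/2, 19/2]
R4 ← R4 + (1/2)·R1: [0, 2, 4, -1, -1, -3]
R5 ← R5 + (5/4)·R1: [0, 1, 2, -1/2, -1/2, -27/2]
R6 ← R6 − R1: [0, -2, -4, 1, 1, 10]
R3 ← R3 + R2: [0, 0, 0, 0, 0, 9]
R4 ← R4 + (2)·R2: [0, 0, 0, 0, 0, -4]
R5 ← R5 + R2: [0, 0, 0, 0, 0, -14]
R6 ← R6 − (2)·R2: [0, 0, 0, 0, 0, 11]
R4 ← R4 + (4/9)·R3: [0, 0, 0, 0, 0, 0]
R5 ← R5 + (14/9)·R3: [0, 0, 0, 0, 0, 0]
R6 ← R6 − (11/9)·R3: [0, 0, 0, 0, 0, 0]
The echelon form has 3 nonzero rows; the last pivot sits in the augmented column, so rank(C) = 2 but rank([C|b]) = 3.
Since the ranks differ, the system is inconsistent.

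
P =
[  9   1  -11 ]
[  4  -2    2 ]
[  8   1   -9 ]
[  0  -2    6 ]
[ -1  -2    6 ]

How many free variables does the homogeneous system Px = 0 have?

Row reduce to echelon form.
R2 ← R2 − (4/9)·R1: [0, -22/9, 62/9]
R3 ← R3 − (8/9)·R1: [0, 1/9, 7/9]
R5 ← R5 + (1/9)·R1: [0, -17/9, 43/9]
R3 ← R3 + (1/22)·R2: [0, 0, 12/11]
R4 ← R4 − (9/11)·R2: [0, 0, 4/11]
R5 ← R5 − (17/22)·R2: [0, 0, -6/11]
R4 ← R4 − (1/3)·R3: [0, 0, 0]
R5 ← R5 + (1/2)·R3: [0, 0, 0]
3 nonzero rows, so rank(P) = 3.
P has 3 columns; by rank–nullity, nullity = 3 − 3 = 0.

0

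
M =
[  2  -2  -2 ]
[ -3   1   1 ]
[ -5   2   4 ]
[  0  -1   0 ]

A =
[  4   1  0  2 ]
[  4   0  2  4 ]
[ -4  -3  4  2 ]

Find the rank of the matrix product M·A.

2

First compute MA:
[[  8,   8, -12,  -8],
 [-12,  -6,   6,   0],
 [-28, -17,  20,   6],
 [ -4,   0,  -2,  -4]]
Now row reduce the product.
R2 ← R2 + (3/2)·R1: [0, 6, -12, -12]
R3 ← R3 + (7/2)·R1: [0, 11, -22, -22]
R4 ← R4 + (1/2)·R1: [0, 4, -8, -8]
R3 ← R3 − (11/6)·R2: [0, 0, 0, 0]
R4 ← R4 − (2/3)·R2: [0, 0, 0, 0]
2 nonzero rows, so rank(MA) = 2.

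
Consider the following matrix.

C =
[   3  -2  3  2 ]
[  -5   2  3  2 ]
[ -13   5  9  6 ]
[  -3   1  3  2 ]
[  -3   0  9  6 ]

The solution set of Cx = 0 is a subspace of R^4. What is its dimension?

2

Row reduce to echelon form.
R2 ← R2 + (5/3)·R1: [0, -4/3, 8, 16/3]
R3 ← R3 + (13/3)·R1: [0, -11/3, 22, 44/3]
R4 ← R4 + R1: [0, -1, 6, 4]
R5 ← R5 + R1: [0, -2, 12, 8]
R3 ← R3 − (11/4)·R2: [0, 0, 0, 0]
R4 ← R4 − (3/4)·R2: [0, 0, 0, 0]
R5 ← R5 − (3/2)·R2: [0, 0, 0, 0]
2 nonzero rows, so rank(C) = 2.
C has 4 columns; by rank–nullity, nullity = 4 − 2 = 2.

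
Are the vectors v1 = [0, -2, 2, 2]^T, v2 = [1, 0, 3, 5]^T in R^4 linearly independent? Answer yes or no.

Form the matrix with these vectors as rows and row reduce.
Swap R1 ↔ R2
2 nonzero rows, so the 2 vectors span a space of dimension 2.
Since 2 = 2, the vectors are linearly independent.

yes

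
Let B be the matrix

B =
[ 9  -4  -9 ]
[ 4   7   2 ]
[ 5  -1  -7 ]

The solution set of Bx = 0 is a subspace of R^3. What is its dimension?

Row reduce to echelon form.
R2 ← R2 − (4/9)·R1: [0, 79/9, 6]
R3 ← R3 − (5/9)·R1: [0, 11/9, -2]
R3 ← R3 − (11/79)·R2: [0, 0, -224/79]
3 nonzero rows, so rank(B) = 3.
B has 3 columns; by rank–nullity, nullity = 3 − 3 = 0.

0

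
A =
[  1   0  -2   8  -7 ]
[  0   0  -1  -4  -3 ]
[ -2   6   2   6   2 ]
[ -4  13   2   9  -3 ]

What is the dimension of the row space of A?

Row reduce to echelon form.
R3 ← R3 + (2)·R1: [0, 6, -2, 22, -12]
R4 ← R4 + (4)·R1: [0, 13, -6, 41, -31]
Swap R2 ↔ R3
R4 ← R4 − (13/6)·R2: [0, 0, -5/3, -20/3, -5]
R4 ← R4 − (5/3)·R3: [0, 0, 0, 0, 0]
Echelon form has 3 nonzero rows, so rank(A) = 3.
The row space has dimension equal to the rank: 3.

3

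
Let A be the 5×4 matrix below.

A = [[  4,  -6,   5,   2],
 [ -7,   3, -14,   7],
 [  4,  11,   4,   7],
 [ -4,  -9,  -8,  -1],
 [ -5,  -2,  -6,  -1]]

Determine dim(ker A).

0

Row reduce to echelon form.
R2 ← R2 + (7/4)·R1: [0, -15/2, -21/4, 21/2]
R3 ← R3 − R1: [0, 17, -1, 5]
R4 ← R4 + R1: [0, -15, -3, 1]
R5 ← R5 + (5/4)·R1: [0, -19/2, 1/4, 3/2]
R3 ← R3 + (34/15)·R2: [0, 0, -129/10, 144/5]
R4 ← R4 − (2)·R2: [0, 0, 15/2, -20]
R5 ← R5 − (19/15)·R2: [0, 0, 69/10, -59/5]
R4 ← R4 + (25/43)·R3: [0, 0, 0, -140/43]
R5 ← R5 + (23/43)·R3: [0, 0, 0, 155/43]
R5 ← R5 + (31/28)·R4: [0, 0, 0, 0]
4 nonzero rows, so rank(A) = 4.
A has 4 columns; by rank–nullity, nullity = 4 − 4 = 0.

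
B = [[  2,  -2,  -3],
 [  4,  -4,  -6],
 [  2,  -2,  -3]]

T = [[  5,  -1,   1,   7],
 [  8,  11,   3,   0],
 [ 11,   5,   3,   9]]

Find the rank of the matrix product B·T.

1

First compute BT:
[[-39, -39, -13, -13],
 [-78, -78, -26, -26],
 [-39, -39, -13, -13]]
Now row reduce the product.
R2 ← R2 − (2)·R1: [0, 0, 0, 0]
R3 ← R3 − R1: [0, 0, 0, 0]
1 nonzero row, so rank(BT) = 1.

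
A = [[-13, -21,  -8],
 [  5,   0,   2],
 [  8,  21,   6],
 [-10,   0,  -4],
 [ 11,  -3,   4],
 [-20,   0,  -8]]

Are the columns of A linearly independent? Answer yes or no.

Row reduce A to echelon form.
R2 ← R2 + (5/13)·R1: [0, -105/13, -14/13]
R3 ← R3 + (8/13)·R1: [0, 105/13, 14/13]
R4 ← R4 − (10/13)·R1: [0, 210/13, 28/13]
R5 ← R5 + (11/13)·R1: [0, -270/13, -36/13]
R6 ← R6 − (20/13)·R1: [0, 420/13, 56/13]
R3 ← R3 + R2: [0, 0, 0]
R4 ← R4 + (2)·R2: [0, 0, 0]
R5 ← R5 − (18/7)·R2: [0, 0, 0]
R6 ← R6 + (4)·R2: [0, 0, 0]
2 pivots among 3 columns.
Only 2 < 3 pivot columns, so the columns are linearly dependent.

no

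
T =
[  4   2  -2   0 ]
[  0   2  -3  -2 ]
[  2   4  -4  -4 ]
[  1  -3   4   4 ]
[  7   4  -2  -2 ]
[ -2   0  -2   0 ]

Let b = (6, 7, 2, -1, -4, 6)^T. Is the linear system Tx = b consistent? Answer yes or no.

no

Row reduce the augmented matrix [T | b].
R3 ← R3 − (1/2)·R1: [0, 3, -3, -4, -1]
R4 ← R4 − (1/4)·R1: [0, -7/2, 9/2, 4, -5/2]
R5 ← R5 − (7/4)·R1: [0, 1/2, 3/2, -2, -29/2]
R6 ← R6 + (1/2)·R1: [0, 1, -3, 0, 9]
R3 ← R3 − (3/2)·R2: [0, 0, 3/2, -1, -23/2]
R4 ← R4 + (7/4)·R2: [0, 0, -3/4, 1/2, 39/4]
R5 ← R5 − (1/4)·R2: [0, 0, 9/4, -3/2, -65/4]
R6 ← R6 − (1/2)·R2: [0, 0, -3/2, 1, 11/2]
R4 ← R4 + (1/2)·R3: [0, 0, 0, 0, 4]
R5 ← R5 − (3/2)·R3: [0, 0, 0, 0, 1]
R6 ← R6 + R3: [0, 0, 0, 0, -6]
R5 ← R5 − (1/4)·R4: [0, 0, 0, 0, 0]
R6 ← R6 + (3/2)·R4: [0, 0, 0, 0, 0]
The echelon form has 4 nonzero rows; the last pivot sits in the augmented column, so rank(T) = 3 but rank([T|b]) = 4.
Since the ranks differ, the system is inconsistent.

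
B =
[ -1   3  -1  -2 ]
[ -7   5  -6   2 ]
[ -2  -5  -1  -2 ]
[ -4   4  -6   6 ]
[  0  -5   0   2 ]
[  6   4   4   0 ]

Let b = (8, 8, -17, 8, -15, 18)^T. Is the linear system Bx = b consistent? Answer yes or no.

yes

Row reduce the augmented matrix [B | b].
R2 ← R2 − (7)·R1: [0, -16, 1, 16, -48]
R3 ← R3 − (2)·R1: [0, -11, 1, 2, -33]
R4 ← R4 − (4)·R1: [0, -8, -2, 14, -24]
R6 ← R6 + (6)·R1: [0, 22, -2, -12, 66]
R3 ← R3 − (11/16)·R2: [0, 0, 5/16, -9, 0]
R4 ← R4 − (1/2)·R2: [0, 0, -5/2, 6, 0]
R5 ← R5 − (5/16)·R2: [0, 0, -5/16, -3, 0]
R6 ← R6 + (11/8)·R2: [0, 0, -5/8, 10, 0]
R4 ← R4 + (8)·R3: [0, 0, 0, -66, 0]
R5 ← R5 + R3: [0, 0, 0, -12, 0]
R6 ← R6 + (2)·R3: [0, 0, 0, -8, 0]
R5 ← R5 − (2/11)·R4: [0, 0, 0, 0, 0]
R6 ← R6 − (4/33)·R4: [0, 0, 0, 0, 0]
The echelon form has 4 nonzero rows, and every pivot lies in the first 4 columns, so rank(B) = rank([B|b]) = 4.
The system is consistent.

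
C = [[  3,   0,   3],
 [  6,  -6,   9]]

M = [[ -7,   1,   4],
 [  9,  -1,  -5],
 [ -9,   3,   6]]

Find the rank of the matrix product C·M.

First compute CM:
[[-48,  12,  30],
 [-177,  39, 108]]
Now row reduce the product.
R2 ← R2 − (59/16)·R1: [0, -21/4, -21/8]
2 nonzero rows, so rank(CM) = 2.

2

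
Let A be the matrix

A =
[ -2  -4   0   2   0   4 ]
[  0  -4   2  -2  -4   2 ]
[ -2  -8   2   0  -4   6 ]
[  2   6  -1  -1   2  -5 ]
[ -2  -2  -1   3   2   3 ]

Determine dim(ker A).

Row reduce to echelon form.
R3 ← R3 − R1: [0, -4, 2, -2, -4, 2]
R4 ← R4 + R1: [0, 2, -1, 1, 2, -1]
R5 ← R5 − R1: [0, 2, -1, 1, 2, -1]
R3 ← R3 − R2: [0, 0, 0, 0, 0, 0]
R4 ← R4 + (1/2)·R2: [0, 0, 0, 0, 0, 0]
R5 ← R5 + (1/2)·R2: [0, 0, 0, 0, 0, 0]
2 nonzero rows, so rank(A) = 2.
A has 6 columns; by rank–nullity, nullity = 6 − 2 = 4.

4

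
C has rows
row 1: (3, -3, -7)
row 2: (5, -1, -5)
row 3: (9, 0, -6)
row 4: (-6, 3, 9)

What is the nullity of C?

1

Row reduce to echelon form.
R2 ← R2 − (5/3)·R1: [0, 4, 20/3]
R3 ← R3 − (3)·R1: [0, 9, 15]
R4 ← R4 + (2)·R1: [0, -3, -5]
R3 ← R3 − (9/4)·R2: [0, 0, 0]
R4 ← R4 + (3/4)·R2: [0, 0, 0]
2 nonzero rows, so rank(C) = 2.
C has 3 columns; by rank–nullity, nullity = 3 − 2 = 1.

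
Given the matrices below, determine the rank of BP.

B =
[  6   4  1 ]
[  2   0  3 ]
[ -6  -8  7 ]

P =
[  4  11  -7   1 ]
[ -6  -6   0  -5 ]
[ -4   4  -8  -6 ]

First compute BP:
[[ -4,  46, -50, -20],
 [ -4,  34, -38, -16],
 [ -4,  10, -14,  -8]]
Now row reduce the product.
R2 ← R2 − R1: [0, -12, 12, 4]
R3 ← R3 − R1: [0, -36, 36, 12]
R3 ← R3 − (3)·R2: [0, 0, 0, 0]
2 nonzero rows, so rank(BP) = 2.

2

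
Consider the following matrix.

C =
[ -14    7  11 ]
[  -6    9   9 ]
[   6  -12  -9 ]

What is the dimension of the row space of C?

3

Row reduce to echelon form.
R2 ← R2 − (3/7)·R1: [0, 6, 30/7]
R3 ← R3 + (3/7)·R1: [0, -9, -30/7]
R3 ← R3 + (3/2)·R2: [0, 0, 15/7]
Echelon form has 3 nonzero rows, so rank(C) = 3.
The row space has dimension equal to the rank: 3.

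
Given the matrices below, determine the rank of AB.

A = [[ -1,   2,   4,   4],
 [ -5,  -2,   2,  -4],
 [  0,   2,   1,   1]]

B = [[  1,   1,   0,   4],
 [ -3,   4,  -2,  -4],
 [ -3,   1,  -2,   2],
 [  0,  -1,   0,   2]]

3

First compute AB:
[[-19,   7, -12,   4],
 [ -5,  -7,   0, -16],
 [ -9,   8,  -6,  -4]]
Now row reduce the product.
R2 ← R2 − (5/19)·R1: [0, -168/19, 60/19, -324/19]
R3 ← R3 − (9/19)·R1: [0, 89/19, -6/19, -112/19]
R3 ← R3 + (89/168)·R2: [0, 0, 19/14, -209/14]
3 nonzero rows, so rank(AB) = 3.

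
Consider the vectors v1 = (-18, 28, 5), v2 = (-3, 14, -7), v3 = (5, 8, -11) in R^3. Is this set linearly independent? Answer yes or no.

yes

Form the matrix with these vectors as rows and row reduce.
R2 ← R2 − (1/6)·R1: [0, 28/3, -47/6]
R3 ← R3 + (5/18)·R1: [0, 142/9, -173/18]
R3 ← R3 − (71/42)·R2: [0, 0, 305/84]
3 nonzero rows, so the 3 vectors span a space of dimension 3.
Since 3 = 3, the vectors are linearly independent.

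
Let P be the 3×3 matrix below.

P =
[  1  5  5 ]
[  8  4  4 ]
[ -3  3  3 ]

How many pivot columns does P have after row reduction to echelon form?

Row reduce to echelon form.
R2 ← R2 − (8)·R1: [0, -36, -36]
R3 ← R3 + (3)·R1: [0, 18, 18]
R3 ← R3 + (1/2)·R2: [0, 0, 0]
Echelon form has 2 nonzero rows, so rank(P) = 2.
Each nonzero row contributes one pivot column: 2 pivot columns.

2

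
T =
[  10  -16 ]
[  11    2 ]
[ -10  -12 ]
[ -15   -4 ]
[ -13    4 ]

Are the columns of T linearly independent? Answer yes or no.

Row reduce T to echelon form.
R2 ← R2 − (11/10)·R1: [0, 98/5]
R3 ← R3 + R1: [0, -28]
R4 ← R4 + (3/2)·R1: [0, -28]
R5 ← R5 + (13/10)·R1: [0, -84/5]
R3 ← R3 + (10/7)·R2: [0, 0]
R4 ← R4 + (10/7)·R2: [0, 0]
R5 ← R5 + (6/7)·R2: [0, 0]
2 pivots among 2 columns.
Every column is a pivot column, so the columns are linearly independent.

yes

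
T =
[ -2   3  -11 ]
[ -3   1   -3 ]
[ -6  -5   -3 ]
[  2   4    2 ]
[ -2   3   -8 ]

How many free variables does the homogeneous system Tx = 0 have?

0

Row reduce to echelon form.
R2 ← R2 − (3/2)·R1: [0, -7/2, 27/2]
R3 ← R3 − (3)·R1: [0, -14, 30]
R4 ← R4 + R1: [0, 7, -9]
R5 ← R5 − R1: [0, 0, 3]
R3 ← R3 − (4)·R2: [0, 0, -24]
R4 ← R4 + (2)·R2: [0, 0, 18]
R4 ← R4 + (3/4)·R3: [0, 0, 0]
R5 ← R5 + (1/8)·R3: [0, 0, 0]
3 nonzero rows, so rank(T) = 3.
T has 3 columns; by rank–nullity, nullity = 3 − 3 = 0.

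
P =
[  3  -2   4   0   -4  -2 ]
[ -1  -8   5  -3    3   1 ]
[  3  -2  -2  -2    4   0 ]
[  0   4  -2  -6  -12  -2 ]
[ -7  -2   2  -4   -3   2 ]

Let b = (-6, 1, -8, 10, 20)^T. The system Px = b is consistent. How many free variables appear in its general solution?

Row reduce the augmented matrix [P | b].
R2 ← R2 + (1/3)·R1: [0, -26/3, 19/3, -3, 5/3, 1/3, -1]
R3 ← R3 − R1: [0, 0, -6, -2, 8, 2, -2]
R5 ← R5 + (7/3)·R1: [0, -20/3, 34/3, -4, -37/3, -8/3, 6]
R4 ← R4 + (6/13)·R2: [0, 0, 12/13, -96/13, -146/13, -24/13, 124/13]
R5 ← R5 − (10/13)·R2: [0, 0, 84/13, -22/13, -177/13, -38/13, 88/13]
R4 ← R4 + (2/13)·R3: [0, 0, 0, -100/13, -10, -20/13, 120/13]
R5 ← R5 + (14/13)·R3: [0, 0, 0, -50/13, -5, -10/13, 60/13]
R5 ← R5 − (1/2)·R4: [0, 0, 0, 0, 0, 0, 0]
The echelon form has 4 nonzero rows, and every pivot lies in the first 6 columns, so rank(P) = rank([P|b]) = 4.
The system is consistent.
Free variables = (unknowns) − (rank) = 6 − 4 = 2.

2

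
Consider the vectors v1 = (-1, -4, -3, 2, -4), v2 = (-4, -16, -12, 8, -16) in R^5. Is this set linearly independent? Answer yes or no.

no

Form the matrix with these vectors as rows and row reduce.
R2 ← R2 − (4)·R1: [0, 0, 0, 0, 0]
1 nonzero row, so the 2 vectors span a space of dimension 1.
Since 1 < 2, the vectors are linearly dependent.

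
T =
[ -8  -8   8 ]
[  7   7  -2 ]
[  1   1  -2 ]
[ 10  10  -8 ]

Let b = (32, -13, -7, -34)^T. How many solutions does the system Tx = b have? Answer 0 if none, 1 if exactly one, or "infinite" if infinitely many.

infinite

Row reduce the augmented matrix [T | b].
R2 ← R2 + (7/8)·R1: [0, 0, 5, 15]
R3 ← R3 + (1/8)·R1: [0, 0, -1, -3]
R4 ← R4 + (5/4)·R1: [0, 0, 2, 6]
R3 ← R3 + (1/5)·R2: [0, 0, 0, 0]
R4 ← R4 − (2/5)·R2: [0, 0, 0, 0]
The echelon form has 2 nonzero rows, and every pivot lies in the first 3 columns, so rank(T) = rank([T|b]) = 2.
The system is consistent.
rank = 2 < 3 unknowns, so there are infinitely many solutions.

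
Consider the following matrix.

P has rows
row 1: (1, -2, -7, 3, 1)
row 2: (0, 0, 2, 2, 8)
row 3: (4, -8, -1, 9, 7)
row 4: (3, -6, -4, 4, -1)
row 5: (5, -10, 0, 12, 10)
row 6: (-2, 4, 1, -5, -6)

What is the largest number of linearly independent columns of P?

4

Row reduce to echelon form.
R3 ← R3 − (4)·R1: [0, 0, 27, -3, 3]
R4 ← R4 − (3)·R1: [0, 0, 17, -5, -4]
R5 ← R5 − (5)·R1: [0, 0, 35, -3, 5]
R6 ← R6 + (2)·R1: [0, 0, -13, 1, -4]
R3 ← R3 − (27/2)·R2: [0, 0, 0, -30, -105]
R4 ← R4 − (17/2)·R2: [0, 0, 0, -22, -72]
R5 ← R5 − (35/2)·R2: [0, 0, 0, -38, -135]
R6 ← R6 + (13/2)·R2: [0, 0, 0, 14, 48]
R4 ← R4 − (11/15)·R3: [0, 0, 0, 0, 5]
R5 ← R5 − (19/15)·R3: [0, 0, 0, 0, -2]
R6 ← R6 + (7/15)·R3: [0, 0, 0, 0, -1]
R5 ← R5 + (2/5)·R4: [0, 0, 0, 0, 0]
R6 ← R6 + (1/5)·R4: [0, 0, 0, 0, 0]
Echelon form has 4 nonzero rows, so rank(P) = 4.
The rank gives the maximum number of linearly independent columns: 4.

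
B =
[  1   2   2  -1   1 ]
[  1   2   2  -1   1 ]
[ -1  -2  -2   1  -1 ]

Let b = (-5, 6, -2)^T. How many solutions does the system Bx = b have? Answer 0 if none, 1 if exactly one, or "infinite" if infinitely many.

0

Row reduce the augmented matrix [B | b].
R2 ← R2 − R1: [0, 0, 0, 0, 0, 11]
R3 ← R3 + R1: [0, 0, 0, 0, 0, -7]
R3 ← R3 + (7/11)·R2: [0, 0, 0, 0, 0, 0]
The echelon form has 2 nonzero rows; the last pivot sits in the augmented column, so rank(B) = 1 but rank([B|b]) = 2.
Since the ranks differ, the system is inconsistent.
It has no solutions.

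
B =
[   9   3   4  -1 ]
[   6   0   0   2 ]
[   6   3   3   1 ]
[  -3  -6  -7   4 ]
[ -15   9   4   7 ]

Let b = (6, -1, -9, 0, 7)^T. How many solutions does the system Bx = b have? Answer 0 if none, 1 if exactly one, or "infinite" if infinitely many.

Row reduce the augmented matrix [B | b].
R2 ← R2 − (2/3)·R1: [0, -2, -8/3, 8/3, -5]
R3 ← R3 − (2/3)·R1: [0, 1, 1/3, 5/3, -13]
R4 ← R4 + (1/3)·R1: [0, -5, -17/3, 11/3, 2]
R5 ← R5 + (5/3)·R1: [0, 14, 32/3, 16/3, 17]
R3 ← R3 + (1/2)·R2: [0, 0, -1, 3, -31/2]
R4 ← R4 − (5/2)·R2: [0, 0, 1, -3, 29/2]
R5 ← R5 + (7)·R2: [0, 0, -8, 24, -18]
R4 ← R4 + R3: [0, 0, 0, 0, -1]
R5 ← R5 − (8)·R3: [0, 0, 0, 0, 106]
R5 ← R5 + (106)·R4: [0, 0, 0, 0, 0]
The echelon form has 4 nonzero rows; the last pivot sits in the augmented column, so rank(B) = 3 but rank([B|b]) = 4.
Since the ranks differ, the system is inconsistent.
It has no solutions.

0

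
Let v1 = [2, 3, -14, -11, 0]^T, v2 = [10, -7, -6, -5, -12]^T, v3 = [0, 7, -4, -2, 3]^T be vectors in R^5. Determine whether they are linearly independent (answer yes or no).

Form the matrix with these vectors as rows and row reduce.
R2 ← R2 − (5)·R1: [0, -22, 64, 50, -12]
R3 ← R3 + (7/22)·R2: [0, 0, 180/11, 153/11, -9/11]
3 nonzero rows, so the 3 vectors span a space of dimension 3.
Since 3 = 3, the vectors are linearly independent.

yes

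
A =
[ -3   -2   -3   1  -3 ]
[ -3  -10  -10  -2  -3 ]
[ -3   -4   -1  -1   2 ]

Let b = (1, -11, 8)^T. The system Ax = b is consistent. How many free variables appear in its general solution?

2

Row reduce the augmented matrix [A | b].
R2 ← R2 − R1: [0, -8, -7, -3, 0, -12]
R3 ← R3 − R1: [0, -2, 2, -2, 5, 7]
R3 ← R3 − (1/4)·R2: [0, 0, 15/4, -5/4, 5, 10]
The echelon form has 3 nonzero rows, and every pivot lies in the first 5 columns, so rank(A) = rank([A|b]) = 3.
The system is consistent.
Free variables = (unknowns) − (rank) = 5 − 3 = 2.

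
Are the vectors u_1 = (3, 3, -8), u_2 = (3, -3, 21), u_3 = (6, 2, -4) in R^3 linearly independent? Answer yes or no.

Form the matrix with these vectors as rows and row reduce.
R2 ← R2 − R1: [0, -6, 29]
R3 ← R3 − (2)·R1: [0, -4, 12]
R3 ← R3 − (2/3)·R2: [0, 0, -22/3]
3 nonzero rows, so the 3 vectors span a space of dimension 3.
Since 3 = 3, the vectors are linearly independent.

yes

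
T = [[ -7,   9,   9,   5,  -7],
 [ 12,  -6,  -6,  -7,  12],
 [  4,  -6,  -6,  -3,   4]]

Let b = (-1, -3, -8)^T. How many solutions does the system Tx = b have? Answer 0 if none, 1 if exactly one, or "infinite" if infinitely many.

0

Row reduce the augmented matrix [T | b].
R2 ← R2 + (12/7)·R1: [0, 66/7, 66/7, 11/7, 0, -33/7]
R3 ← R3 + (4/7)·R1: [0, -6/7, -6/7, -1/7, 0, -60/7]
R3 ← R3 + (1/11)·R2: [0, 0, 0, 0, 0, -9]
The echelon form has 3 nonzero rows; the last pivot sits in the augmented column, so rank(T) = 2 but rank([T|b]) = 3.
Since the ranks differ, the system is inconsistent.
It has no solutions.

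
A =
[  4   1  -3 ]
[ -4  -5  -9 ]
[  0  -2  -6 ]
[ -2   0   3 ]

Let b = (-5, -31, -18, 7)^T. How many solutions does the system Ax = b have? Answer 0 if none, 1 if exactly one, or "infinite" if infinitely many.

infinite

Row reduce the augmented matrix [A | b].
R2 ← R2 + R1: [0, -4, -12, -36]
R4 ← R4 + (1/2)·R1: [0, 1/2, 3/2, 9/2]
R3 ← R3 − (1/2)·R2: [0, 0, 0, 0]
R4 ← R4 + (1/8)·R2: [0, 0, 0, 0]
The echelon form has 2 nonzero rows, and every pivot lies in the first 3 columns, so rank(A) = rank([A|b]) = 2.
The system is consistent.
rank = 2 < 3 unknowns, so there are infinitely many solutions.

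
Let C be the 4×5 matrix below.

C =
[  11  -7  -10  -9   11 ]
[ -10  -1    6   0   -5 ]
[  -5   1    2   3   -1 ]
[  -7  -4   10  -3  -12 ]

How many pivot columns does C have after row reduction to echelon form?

Row reduce to echelon form.
R2 ← R2 + (10/11)·R1: [0, -81/11, -34/11, -90/11, 5]
R3 ← R3 + (5/11)·R1: [0, -24/11, -28/11, -12/11, 4]
R4 ← R4 + (7/11)·R1: [0, -93/11, 40/11, -96/11, -5]
R3 ← R3 − (8/27)·R2: [0, 0, -44/27, 4/3, 68/27]
R4 ← R4 − (31/27)·R2: [0, 0, 194/27, 2/3, -290/27]
R4 ← R4 + (97/22)·R3: [0, 0, 0, 72/11, 4/11]
Echelon form has 4 nonzero rows, so rank(C) = 4.
Each nonzero row contributes one pivot column: 4 pivot columns.

4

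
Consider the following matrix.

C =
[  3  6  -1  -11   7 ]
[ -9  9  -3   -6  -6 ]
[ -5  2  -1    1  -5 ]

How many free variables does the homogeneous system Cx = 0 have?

3

Row reduce to echelon form.
R2 ← R2 + (3)·R1: [0, 27, -6, -39, 15]
R3 ← R3 + (5/3)·R1: [0, 12, -8/3, -52/3, 20/3]
R3 ← R3 − (4/9)·R2: [0, 0, 0, 0, 0]
2 nonzero rows, so rank(C) = 2.
C has 5 columns; by rank–nullity, nullity = 5 − 2 = 3.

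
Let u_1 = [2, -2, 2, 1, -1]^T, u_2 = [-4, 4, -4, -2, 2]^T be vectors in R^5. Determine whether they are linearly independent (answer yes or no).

no

Form the matrix with these vectors as rows and row reduce.
R2 ← R2 + (2)·R1: [0, 0, 0, 0, 0]
1 nonzero row, so the 2 vectors span a space of dimension 1.
Since 1 < 2, the vectors are linearly dependent.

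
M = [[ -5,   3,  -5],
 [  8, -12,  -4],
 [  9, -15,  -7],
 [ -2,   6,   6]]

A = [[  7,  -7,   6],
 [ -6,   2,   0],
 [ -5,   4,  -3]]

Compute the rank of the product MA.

First compute MA:
[[-28,  21, -15],
 [148, -96,  60],
 [188, -121,  75],
 [-80,  50, -30]]
Now row reduce the product.
R2 ← R2 + (37/7)·R1: [0, 15, -135/7]
R3 ← R3 + (47/7)·R1: [0, 20, -180/7]
R4 ← R4 − (20/7)·R1: [0, -10, 90/7]
R3 ← R3 − (4/3)·R2: [0, 0, 0]
R4 ← R4 + (2/3)·R2: [0, 0, 0]
2 nonzero rows, so rank(MA) = 2.

2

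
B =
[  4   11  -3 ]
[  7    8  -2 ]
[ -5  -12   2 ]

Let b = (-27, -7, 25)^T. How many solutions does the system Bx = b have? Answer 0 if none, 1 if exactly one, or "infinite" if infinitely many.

Row reduce the augmented matrix [B | b].
R2 ← R2 − (7/4)·R1: [0, -45/4, 13/4, 161/4]
R3 ← R3 + (5/4)·R1: [0, 7/4, -7/4, -35/4]
R3 ← R3 + (7/45)·R2: [0, 0, -56/45, -112/45]
The echelon form has 3 nonzero rows, and every pivot lies in the first 3 columns, so rank(B) = rank([B|b]) = 3.
The system is consistent.
rank = 3 = number of unknowns, so the solution is unique.

1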